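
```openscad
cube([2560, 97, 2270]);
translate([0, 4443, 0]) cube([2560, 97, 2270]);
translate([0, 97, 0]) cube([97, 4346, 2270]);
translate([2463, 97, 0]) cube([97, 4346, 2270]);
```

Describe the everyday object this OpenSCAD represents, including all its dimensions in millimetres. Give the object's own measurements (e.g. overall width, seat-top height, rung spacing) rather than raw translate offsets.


The wall frame of a small rectangular building: four walls, each 2270 mm tall and 97 mm thick, enclosing a footprint 2560 mm (x) by 4540 mm (y) outside-to-outside, with no floor or roof. The front and back walls (the −y and +y sides) span the full width; the two side walls fit between them.


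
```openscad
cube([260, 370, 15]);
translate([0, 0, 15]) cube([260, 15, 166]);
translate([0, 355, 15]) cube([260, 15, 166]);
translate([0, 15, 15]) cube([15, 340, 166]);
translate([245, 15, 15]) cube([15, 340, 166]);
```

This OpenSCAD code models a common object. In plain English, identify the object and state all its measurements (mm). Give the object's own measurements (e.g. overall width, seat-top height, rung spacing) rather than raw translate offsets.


An open-topped rectangular box: outside dimensions 260×370×181 mm, with a uniform wall and base thickness of 15 mm. The base is a full 260×370 slab on the floor; four walls sit on top of the base. The front and back walls (the −y and +y sides) span the full width; the two side walls fit between them.


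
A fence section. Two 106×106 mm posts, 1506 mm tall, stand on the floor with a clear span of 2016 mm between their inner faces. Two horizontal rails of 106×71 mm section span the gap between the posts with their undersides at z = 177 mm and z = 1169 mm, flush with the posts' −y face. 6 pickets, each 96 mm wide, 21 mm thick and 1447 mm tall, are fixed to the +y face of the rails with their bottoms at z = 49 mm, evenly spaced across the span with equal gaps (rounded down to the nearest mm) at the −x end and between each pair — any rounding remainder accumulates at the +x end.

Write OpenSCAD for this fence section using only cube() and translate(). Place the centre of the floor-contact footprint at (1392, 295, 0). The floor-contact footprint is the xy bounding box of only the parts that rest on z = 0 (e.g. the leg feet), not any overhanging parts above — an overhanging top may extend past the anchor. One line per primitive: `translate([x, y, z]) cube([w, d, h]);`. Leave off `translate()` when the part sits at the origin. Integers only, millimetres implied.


translate([278, 242, 0]) cube([106, 106, 1506]);
translate([2400, 242, 0]) cube([106, 106, 1506]);
translate([384, 242, 177]) cube([2016, 106, 71]);
translate([384, 242, 1169]) cube([2016, 106, 71]);
translate([589, 348, 49]) cube([96, 21, 1447]);
translate([890, 348, 49]) cube([96, 21, 1447]);
translate([1191, 348, 49]) cube([96, 21, 1447]);
translate([1492, 348, 49]) cube([96, 21, 1447]);
translate([1793, 348, 49]) cube([96, 21, 1447]);
translate([2094, 348, 49]) cube([96, 21, 1447]);


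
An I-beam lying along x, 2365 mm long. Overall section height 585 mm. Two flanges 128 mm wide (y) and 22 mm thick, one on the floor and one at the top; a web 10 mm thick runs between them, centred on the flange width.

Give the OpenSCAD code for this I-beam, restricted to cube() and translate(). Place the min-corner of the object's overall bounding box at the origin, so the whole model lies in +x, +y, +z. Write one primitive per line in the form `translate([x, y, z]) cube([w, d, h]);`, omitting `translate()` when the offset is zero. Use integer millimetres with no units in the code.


cube([2365, 128, 22]);
translate([0, 59, 22]) cube([2365, 10, 541]);
translate([0, 0, 563]) cube([2365, 128, 22]);


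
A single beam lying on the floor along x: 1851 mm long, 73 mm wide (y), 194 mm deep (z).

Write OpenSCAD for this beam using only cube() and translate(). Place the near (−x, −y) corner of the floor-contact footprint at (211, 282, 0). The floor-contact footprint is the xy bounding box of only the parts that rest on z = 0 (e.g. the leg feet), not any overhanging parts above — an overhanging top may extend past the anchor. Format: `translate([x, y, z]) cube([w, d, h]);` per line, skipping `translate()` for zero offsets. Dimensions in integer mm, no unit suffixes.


translate([211, 282, 0]) cube([1851, 73, 194]);


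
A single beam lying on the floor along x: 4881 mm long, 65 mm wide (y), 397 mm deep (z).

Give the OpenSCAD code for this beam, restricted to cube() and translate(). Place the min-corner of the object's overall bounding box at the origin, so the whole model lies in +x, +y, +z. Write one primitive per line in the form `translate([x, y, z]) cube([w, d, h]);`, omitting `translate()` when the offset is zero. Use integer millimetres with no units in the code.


cube([4881, 65, 397]);


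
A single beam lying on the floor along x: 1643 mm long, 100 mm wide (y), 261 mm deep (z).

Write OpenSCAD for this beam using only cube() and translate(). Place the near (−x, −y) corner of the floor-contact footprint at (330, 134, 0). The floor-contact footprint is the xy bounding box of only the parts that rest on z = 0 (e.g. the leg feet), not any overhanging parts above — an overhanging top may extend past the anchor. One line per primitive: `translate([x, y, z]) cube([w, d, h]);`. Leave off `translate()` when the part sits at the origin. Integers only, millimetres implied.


translate([330, 134, 0]) cube([1643, 100, 261]);


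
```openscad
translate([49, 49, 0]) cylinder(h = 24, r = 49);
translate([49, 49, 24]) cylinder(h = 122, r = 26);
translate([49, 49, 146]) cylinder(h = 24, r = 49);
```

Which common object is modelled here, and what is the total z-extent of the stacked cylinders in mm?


A spool. The overall height is 170 mm.

Three coaxial cylinders, large–small–large — a spool. Two 24 mm flanges and a 122 mm core give 24 + 122 + 24 = 170 mm.


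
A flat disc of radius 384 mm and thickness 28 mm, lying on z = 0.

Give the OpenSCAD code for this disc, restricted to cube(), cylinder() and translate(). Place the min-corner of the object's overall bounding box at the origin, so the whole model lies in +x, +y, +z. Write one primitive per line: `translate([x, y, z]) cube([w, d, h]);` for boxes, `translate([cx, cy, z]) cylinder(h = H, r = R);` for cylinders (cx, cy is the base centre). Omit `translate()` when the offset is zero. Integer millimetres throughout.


translate([384, 384, 0]) cylinder(h = 28, r = 384);


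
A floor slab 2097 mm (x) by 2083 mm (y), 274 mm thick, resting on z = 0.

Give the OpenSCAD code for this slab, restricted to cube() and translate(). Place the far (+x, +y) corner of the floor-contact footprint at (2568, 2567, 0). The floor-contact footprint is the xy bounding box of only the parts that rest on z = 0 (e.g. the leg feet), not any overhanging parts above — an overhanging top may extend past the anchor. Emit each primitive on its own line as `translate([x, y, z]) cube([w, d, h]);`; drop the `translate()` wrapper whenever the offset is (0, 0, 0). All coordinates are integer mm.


translate([471, 484, 0]) cube([2097, 2083, 274]);


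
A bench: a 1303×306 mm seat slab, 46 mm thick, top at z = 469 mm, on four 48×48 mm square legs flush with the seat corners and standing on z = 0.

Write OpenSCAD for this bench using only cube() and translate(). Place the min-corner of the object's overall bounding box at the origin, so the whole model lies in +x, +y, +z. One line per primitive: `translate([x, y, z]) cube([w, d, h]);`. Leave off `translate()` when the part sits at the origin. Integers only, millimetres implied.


translate([0, 0, 423]) cube([1303, 306, 46]);
cube([48, 48, 423]);
translate([0, 258, 0]) cube([48, 48, 423]);
translate([1255, 0, 0]) cube([48, 48, 423]);
translate([1255, 258, 0]) cube([48, 48, 423]);


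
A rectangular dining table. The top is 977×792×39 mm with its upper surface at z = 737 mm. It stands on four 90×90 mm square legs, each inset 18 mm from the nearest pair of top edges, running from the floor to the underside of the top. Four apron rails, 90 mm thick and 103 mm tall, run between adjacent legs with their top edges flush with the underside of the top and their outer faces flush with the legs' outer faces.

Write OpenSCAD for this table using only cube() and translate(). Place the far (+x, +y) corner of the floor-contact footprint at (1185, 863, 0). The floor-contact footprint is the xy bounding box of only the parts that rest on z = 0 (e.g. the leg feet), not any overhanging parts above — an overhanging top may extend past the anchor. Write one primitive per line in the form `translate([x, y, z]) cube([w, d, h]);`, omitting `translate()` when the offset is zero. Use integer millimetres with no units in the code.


translate([226, 89, 698]) cube([977, 792, 39]);
translate([244, 107, 0]) cube([90, 90, 698]);
translate([1095, 107, 0]) cube([90, 90, 698]);
translate([244, 773, 0]) cube([90, 90, 698]);
translate([1095, 773, 0]) cube([90, 90, 698]);
translate([334, 107, 595]) cube([761, 90, 103]);
translate([334, 773, 595]) cube([761, 90, 103]);
translate([244, 197, 595]) cube([90, 576, 103]);
translate([1095, 197, 595]) cube([90, 576, 103]);


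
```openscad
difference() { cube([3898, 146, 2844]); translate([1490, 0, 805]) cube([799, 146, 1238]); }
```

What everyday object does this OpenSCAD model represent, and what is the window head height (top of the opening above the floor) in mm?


A wall with a window opening. The window head height is 2043 mm.

A wall with a rectangular opening subtracted — a window. Sill at z = 805, opening 1238 mm tall, so the head is at 805 + 1238 = 2043 mm.


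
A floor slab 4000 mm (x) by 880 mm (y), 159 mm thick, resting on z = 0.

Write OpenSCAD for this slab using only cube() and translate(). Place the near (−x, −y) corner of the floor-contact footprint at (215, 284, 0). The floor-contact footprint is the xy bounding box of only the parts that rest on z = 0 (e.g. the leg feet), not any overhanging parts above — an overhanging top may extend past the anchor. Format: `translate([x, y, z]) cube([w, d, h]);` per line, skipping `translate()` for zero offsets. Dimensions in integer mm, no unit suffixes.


translate([215, 284, 0]) cube([4000, 880, 159]);


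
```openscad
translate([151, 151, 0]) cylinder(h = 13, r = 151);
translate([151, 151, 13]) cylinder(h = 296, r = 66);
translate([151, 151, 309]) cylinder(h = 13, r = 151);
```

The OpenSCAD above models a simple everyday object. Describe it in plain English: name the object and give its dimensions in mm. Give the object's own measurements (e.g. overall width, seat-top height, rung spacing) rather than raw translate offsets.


A spool: two coaxial disc flanges of radius 151 mm and thickness 13 mm, joined by a core cylinder of radius 66 mm and height 296 mm. The lower flange rests on z = 0 and the three cylinders share a vertical axis.


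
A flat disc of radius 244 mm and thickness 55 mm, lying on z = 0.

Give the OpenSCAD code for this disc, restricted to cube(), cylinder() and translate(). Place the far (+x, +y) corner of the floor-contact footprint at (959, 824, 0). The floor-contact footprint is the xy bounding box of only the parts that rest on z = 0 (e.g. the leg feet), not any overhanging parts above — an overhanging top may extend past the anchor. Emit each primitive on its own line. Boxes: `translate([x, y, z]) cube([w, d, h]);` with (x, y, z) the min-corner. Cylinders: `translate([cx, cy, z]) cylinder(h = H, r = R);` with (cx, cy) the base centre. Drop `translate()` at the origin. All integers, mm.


translate([715, 580, 0]) cylinder(h = 55, r = 244);


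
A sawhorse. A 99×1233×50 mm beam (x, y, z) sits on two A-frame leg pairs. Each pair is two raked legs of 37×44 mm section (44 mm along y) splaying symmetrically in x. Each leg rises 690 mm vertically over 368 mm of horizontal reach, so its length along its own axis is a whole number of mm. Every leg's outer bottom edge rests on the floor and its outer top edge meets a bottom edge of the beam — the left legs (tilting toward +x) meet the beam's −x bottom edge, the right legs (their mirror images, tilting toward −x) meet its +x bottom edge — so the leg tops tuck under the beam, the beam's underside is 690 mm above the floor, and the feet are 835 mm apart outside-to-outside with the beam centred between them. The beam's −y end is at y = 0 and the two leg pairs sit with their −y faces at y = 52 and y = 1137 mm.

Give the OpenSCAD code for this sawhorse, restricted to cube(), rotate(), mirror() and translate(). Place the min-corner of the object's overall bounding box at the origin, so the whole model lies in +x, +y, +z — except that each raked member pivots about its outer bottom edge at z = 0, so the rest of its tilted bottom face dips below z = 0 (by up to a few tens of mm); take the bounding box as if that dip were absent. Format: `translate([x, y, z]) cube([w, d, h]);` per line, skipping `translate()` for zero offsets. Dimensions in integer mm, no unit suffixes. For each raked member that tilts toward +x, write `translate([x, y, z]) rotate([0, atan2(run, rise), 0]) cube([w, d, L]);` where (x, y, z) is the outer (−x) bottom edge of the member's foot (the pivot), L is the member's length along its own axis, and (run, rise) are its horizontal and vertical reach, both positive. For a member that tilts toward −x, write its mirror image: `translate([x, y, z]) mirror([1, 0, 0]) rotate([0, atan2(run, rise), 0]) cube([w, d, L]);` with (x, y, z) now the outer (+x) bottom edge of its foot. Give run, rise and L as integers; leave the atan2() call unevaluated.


// leg length = √(368² + 690²) = 782
// right-leg outer foot x = 2·368 + 99 = 835
// beam min-corner = (368, 0, 690)
translate([368, 0, 690]) cube([99, 1233, 50]);
translate([0, 52, 0]) rotate([0, atan2(368, 690), 0]) cube([37, 44, 782]);
translate([835, 52, 0]) mirror([1, 0, 0]) rotate([0, atan2(368, 690), 0]) cube([37, 44, 782]);
translate([0, 1137, 0]) rotate([0, atan2(368, 690), 0]) cube([37, 44, 782]);
translate([835, 1137, 0]) mirror([1, 0, 0]) rotate([0, atan2(368, 690), 0]) cube([37, 44, 782]);


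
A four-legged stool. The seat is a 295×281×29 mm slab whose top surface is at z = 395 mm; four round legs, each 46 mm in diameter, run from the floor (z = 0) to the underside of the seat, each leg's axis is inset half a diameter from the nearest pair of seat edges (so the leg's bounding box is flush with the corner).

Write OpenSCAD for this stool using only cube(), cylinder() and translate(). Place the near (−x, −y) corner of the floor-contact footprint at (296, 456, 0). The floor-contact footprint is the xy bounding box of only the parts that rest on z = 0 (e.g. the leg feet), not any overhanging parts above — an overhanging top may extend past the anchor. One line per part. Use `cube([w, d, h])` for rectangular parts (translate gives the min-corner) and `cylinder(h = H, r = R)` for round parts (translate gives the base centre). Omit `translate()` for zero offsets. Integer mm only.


translate([296, 456, 366]) cube([295, 281, 29]);
translate([319, 479, 0]) cylinder(h = 366, r = 23);
translate([568, 479, 0]) cylinder(h = 366, r = 23);
translate([319, 714, 0]) cylinder(h = 366, r = 23);
translate([568, 714, 0]) cylinder(h = 366, r = 23);


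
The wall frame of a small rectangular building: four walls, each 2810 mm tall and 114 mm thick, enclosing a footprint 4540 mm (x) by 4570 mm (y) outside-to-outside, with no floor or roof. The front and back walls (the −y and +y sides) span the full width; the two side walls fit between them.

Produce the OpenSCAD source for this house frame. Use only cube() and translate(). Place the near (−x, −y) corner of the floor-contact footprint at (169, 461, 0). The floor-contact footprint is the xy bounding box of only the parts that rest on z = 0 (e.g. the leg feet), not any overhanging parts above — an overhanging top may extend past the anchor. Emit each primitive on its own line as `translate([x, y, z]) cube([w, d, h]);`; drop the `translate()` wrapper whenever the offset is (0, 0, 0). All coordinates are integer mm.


translate([169, 461, 0]) cube([4540, 114, 2810]);
translate([169, 4917, 0]) cube([4540, 114, 2810]);
translate([169, 575, 0]) cube([114, 4342, 2810]);
translate([4595, 575, 0]) cube([114, 4342, 2810]);


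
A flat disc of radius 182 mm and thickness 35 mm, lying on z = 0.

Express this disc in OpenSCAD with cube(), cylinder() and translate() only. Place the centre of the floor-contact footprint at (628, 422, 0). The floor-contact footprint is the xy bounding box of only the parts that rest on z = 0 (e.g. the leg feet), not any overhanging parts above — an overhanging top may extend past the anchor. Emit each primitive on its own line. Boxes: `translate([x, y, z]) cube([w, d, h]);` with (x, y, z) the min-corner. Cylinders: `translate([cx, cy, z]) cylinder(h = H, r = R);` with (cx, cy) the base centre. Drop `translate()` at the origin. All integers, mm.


translate([628, 422, 0]) cylinder(h = 35, r = 182);


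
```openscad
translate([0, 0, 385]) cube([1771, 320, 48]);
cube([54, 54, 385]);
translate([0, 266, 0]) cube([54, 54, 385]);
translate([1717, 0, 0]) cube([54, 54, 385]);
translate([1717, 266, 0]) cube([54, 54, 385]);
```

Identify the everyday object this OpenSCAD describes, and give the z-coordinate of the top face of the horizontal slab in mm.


A bench. The seat-top height is 433 mm.

A long slab on four corner posts — a bench. The slab sits at z = 385 with thickness 48, so the top is 385 + 48 = 433 mm.


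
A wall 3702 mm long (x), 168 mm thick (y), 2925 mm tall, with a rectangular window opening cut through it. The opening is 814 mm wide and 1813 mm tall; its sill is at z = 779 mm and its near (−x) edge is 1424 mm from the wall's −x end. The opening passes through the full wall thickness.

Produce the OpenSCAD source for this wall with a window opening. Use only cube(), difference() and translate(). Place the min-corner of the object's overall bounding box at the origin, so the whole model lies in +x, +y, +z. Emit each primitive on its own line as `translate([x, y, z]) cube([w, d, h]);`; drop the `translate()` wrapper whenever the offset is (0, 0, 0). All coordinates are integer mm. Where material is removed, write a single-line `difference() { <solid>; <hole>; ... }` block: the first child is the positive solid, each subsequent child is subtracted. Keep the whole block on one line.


difference() { cube([3702, 168, 2925]); translate([1424, 0, 779]) cube([814, 168, 1813]); }


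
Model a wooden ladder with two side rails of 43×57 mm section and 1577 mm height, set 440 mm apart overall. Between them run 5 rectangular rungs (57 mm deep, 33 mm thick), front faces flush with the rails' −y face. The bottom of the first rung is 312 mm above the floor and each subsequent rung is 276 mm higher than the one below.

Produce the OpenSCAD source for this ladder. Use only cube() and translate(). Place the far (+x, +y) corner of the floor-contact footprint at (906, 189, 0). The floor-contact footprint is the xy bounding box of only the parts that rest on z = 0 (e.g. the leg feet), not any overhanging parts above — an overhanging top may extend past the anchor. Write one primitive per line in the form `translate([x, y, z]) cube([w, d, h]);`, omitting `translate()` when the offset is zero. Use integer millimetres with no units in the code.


// rung span = 440 - 2*43 = 354
// rung[k] z = 312 + k*276
translate([466, 132, 0]) cube([43, 57, 1577]);
translate([863, 132, 0]) cube([43, 57, 1577]);
translate([509, 132, 312]) cube([354, 57, 33]);
translate([509, 132, 588]) cube([354, 57, 33]);
translate([509, 132, 864]) cube([354, 57, 33]);
translate([509, 132, 1140]) cube([354, 57, 33]);
translate([509, 132, 1416]) cube([354, 57, 33]);


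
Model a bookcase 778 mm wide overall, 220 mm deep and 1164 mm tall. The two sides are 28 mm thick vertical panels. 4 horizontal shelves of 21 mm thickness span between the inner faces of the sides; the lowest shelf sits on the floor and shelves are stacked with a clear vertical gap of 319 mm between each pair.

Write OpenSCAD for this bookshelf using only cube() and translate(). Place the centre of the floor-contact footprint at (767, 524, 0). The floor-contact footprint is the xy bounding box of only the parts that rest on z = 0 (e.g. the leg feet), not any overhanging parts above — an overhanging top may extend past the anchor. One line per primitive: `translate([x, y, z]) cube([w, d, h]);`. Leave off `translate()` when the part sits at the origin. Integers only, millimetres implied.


translate([378, 414, 0]) cube([28, 220, 1164]);
translate([1128, 414, 0]) cube([28, 220, 1164]);
translate([406, 414, 0]) cube([722, 220, 21]);
translate([406, 414, 340]) cube([722, 220, 21]);
translate([406, 414, 680]) cube([722, 220, 21]);
translate([406, 414, 1020]) cube([722, 220, 21]);


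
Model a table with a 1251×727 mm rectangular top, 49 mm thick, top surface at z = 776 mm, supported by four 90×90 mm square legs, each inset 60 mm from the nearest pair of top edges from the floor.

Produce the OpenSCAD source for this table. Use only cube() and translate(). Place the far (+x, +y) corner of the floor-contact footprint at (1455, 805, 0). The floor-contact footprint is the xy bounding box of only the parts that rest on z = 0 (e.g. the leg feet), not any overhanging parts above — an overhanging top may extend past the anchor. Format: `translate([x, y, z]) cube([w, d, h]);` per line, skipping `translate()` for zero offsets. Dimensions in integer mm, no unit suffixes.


// leg_h = 776 - 49 = 727
translate([264, 138, 727]) cube([1251, 727, 49]);
translate([324, 198, 0]) cube([90, 90, 727]);
translate([1365, 198, 0]) cube([90, 90, 727]);
translate([324, 715, 0]) cube([90, 90, 727]);
translate([1365, 715, 0]) cube([90, 90, 727]);


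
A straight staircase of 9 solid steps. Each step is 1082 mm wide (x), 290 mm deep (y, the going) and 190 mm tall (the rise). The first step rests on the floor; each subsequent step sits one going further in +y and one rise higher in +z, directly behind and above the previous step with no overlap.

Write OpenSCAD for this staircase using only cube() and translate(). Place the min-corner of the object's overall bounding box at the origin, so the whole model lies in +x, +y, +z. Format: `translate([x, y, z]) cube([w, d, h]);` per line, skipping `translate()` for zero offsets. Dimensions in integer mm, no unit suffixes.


cube([1082, 290, 190]);
translate([0, 290, 190]) cube([1082, 290, 190]);
translate([0, 580, 380]) cube([1082, 290, 190]);
translate([0, 870, 570]) cube([1082, 290, 190]);
translate([0, 1160, 760]) cube([1082, 290, 190]);
translate([0, 1450, 950]) cube([1082, 290, 190]);
translate([0, 1740, 1140]) cube([1082, 290, 190]);
translate([0, 2030, 1330]) cube([1082, 290, 190]);
translate([0, 2320, 1520]) cube([1082, 290, 190]);


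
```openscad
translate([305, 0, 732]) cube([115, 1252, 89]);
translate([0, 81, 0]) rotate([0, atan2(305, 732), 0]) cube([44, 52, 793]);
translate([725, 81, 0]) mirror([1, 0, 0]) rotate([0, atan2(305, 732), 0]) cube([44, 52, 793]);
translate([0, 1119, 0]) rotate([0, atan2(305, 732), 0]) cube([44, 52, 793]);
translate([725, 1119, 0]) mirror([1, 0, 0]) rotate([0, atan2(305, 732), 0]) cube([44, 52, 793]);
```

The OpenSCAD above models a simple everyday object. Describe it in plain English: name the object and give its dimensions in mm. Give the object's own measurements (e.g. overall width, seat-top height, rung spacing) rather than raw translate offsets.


A sawhorse. A 115×1252×89 mm beam (x, y, z) sits on two A-frame leg pairs. Each pair is two raked legs of 44×52 mm section (52 mm along y) splaying symmetrically in x. Each leg rises 732 mm vertically over 305 mm of horizontal reach and is 793 mm long along its own axis. Every leg's outer bottom edge rests on the floor and its outer top edge meets a bottom edge of the beam — the left legs (tilting toward +x) meet the beam's −x bottom edge, the right legs (their mirror images, tilting toward −x) meet its +x bottom edge — so the leg tops tuck under the beam, the beam's underside is 732 mm above the floor, and the feet are 725 mm apart outside-to-outside with the beam centred between them. The two leg pairs are set in 81 mm from either end of the beam.


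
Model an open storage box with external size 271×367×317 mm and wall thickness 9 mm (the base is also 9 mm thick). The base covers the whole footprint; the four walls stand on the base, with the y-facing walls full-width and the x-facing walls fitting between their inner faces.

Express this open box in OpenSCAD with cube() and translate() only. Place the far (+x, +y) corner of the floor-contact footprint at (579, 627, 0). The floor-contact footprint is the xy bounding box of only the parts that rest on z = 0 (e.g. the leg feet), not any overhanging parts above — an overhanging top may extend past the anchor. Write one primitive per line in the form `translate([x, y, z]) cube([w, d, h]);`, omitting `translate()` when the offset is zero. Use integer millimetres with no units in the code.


translate([308, 260, 0]) cube([271, 367, 9]);
translate([308, 260, 9]) cube([271, 9, 308]);
translate([308, 618, 9]) cube([271, 9, 308]);
translate([308, 269, 9]) cube([9, 349, 308]);
translate([570, 269, 9]) cube([9, 349, 308]);


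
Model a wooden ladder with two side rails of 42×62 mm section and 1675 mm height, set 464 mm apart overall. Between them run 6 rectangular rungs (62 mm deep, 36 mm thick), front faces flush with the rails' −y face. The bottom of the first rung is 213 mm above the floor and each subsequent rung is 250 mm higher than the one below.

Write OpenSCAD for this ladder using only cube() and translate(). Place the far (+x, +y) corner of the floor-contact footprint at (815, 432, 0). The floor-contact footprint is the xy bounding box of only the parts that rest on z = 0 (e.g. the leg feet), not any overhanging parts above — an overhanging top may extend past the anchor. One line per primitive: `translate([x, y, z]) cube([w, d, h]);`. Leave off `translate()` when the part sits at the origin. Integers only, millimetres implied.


// rung span = 464 - 2*42 = 380
// rung[k] z = 213 + k*250
translate([351, 370, 0]) cube([42, 62, 1675]);
translate([773, 370, 0]) cube([42, 62, 1675]);
translate([393, 370, 213]) cube([380, 62, 36]);
translate([393, 370, 463]) cube([380, 62, 36]);
translate([393, 370, 713]) cube([380, 62, 36]);
translate([393, 370, 963]) cube([380, 62, 36]);
translate([393, 370, 1213]) cube([380, 62, 36]);
translate([393, 370, 1463]) cube([380, 62, 36]);


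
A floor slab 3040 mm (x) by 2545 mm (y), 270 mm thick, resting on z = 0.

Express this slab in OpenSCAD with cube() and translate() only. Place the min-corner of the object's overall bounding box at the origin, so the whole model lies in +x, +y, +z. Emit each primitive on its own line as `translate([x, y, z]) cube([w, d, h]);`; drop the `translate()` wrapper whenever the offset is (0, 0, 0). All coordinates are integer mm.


cube([3040, 2545, 270]);


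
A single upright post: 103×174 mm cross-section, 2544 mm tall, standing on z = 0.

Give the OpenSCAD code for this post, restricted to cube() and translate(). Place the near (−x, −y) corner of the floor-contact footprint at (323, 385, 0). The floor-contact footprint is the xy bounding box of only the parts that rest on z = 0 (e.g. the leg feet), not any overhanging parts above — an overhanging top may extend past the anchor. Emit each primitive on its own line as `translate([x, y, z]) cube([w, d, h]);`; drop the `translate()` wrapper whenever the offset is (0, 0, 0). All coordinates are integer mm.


translate([323, 385, 0]) cube([103, 174, 2544]);


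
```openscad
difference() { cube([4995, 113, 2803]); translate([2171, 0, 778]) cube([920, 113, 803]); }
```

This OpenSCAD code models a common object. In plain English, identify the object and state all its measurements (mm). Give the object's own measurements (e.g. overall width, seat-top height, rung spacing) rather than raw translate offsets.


A wall 4995 mm long (x), 113 mm thick (y), 2803 mm tall, with a rectangular window opening cut through it. The opening is 920 mm wide and 803 mm tall; its sill is at z = 778 mm and its near (−x) edge is 2171 mm from the wall's −x end. The opening passes through the full wall thickness.


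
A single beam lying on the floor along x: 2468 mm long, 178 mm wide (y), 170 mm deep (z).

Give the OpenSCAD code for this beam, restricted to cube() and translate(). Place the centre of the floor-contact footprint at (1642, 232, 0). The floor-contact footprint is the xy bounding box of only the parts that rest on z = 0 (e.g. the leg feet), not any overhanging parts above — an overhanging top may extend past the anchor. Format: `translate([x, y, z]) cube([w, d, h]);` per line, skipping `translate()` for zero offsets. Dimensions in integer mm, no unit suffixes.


translate([408, 143, 0]) cube([2468, 178, 170]);


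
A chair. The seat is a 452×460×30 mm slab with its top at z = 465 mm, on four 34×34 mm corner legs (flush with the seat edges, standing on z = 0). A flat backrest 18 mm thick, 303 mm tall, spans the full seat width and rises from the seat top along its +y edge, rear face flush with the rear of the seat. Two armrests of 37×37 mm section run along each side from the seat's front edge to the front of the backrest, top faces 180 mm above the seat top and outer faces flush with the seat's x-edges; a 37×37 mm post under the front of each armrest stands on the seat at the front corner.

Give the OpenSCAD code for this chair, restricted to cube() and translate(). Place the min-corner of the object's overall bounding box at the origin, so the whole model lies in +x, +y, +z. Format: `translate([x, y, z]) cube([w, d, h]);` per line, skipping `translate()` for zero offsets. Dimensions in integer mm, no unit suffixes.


translate([0, 0, 435]) cube([452, 460, 30]);
cube([34, 34, 435]);
translate([418, 0, 0]) cube([34, 34, 435]);
translate([0, 426, 0]) cube([34, 34, 435]);
translate([418, 426, 0]) cube([34, 34, 435]);
translate([0, 442, 465]) cube([452, 18, 303]);
translate([0, 0, 608]) cube([37, 442, 37]);
translate([415, 0, 608]) cube([37, 442, 37]);
translate([0, 0, 465]) cube([37, 37, 143]);
translate([415, 0, 465]) cube([37, 37, 143]);


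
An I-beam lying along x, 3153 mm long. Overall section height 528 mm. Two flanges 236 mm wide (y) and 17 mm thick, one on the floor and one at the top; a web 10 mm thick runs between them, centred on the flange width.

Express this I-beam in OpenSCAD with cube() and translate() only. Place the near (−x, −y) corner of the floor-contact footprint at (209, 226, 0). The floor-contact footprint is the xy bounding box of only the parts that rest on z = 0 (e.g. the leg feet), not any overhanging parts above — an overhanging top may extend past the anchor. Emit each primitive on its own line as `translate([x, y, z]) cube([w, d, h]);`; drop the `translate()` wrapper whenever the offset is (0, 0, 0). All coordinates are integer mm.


translate([209, 226, 0]) cube([3153, 236, 17]);
translate([209, 339, 17]) cube([3153, 10, 494]);
translate([209, 226, 511]) cube([3153, 236, 17]);


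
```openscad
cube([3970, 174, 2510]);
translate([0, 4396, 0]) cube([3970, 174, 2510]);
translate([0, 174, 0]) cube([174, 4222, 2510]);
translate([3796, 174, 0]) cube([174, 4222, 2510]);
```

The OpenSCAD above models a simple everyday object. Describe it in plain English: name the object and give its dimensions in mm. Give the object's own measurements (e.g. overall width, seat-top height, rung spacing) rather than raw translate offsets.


The wall frame of a small rectangular building: four walls, each 2510 mm tall and 174 mm thick, enclosing a footprint 3970 mm (x) by 4570 mm (y) outside-to-outside, with no floor or roof. The front and back walls (the −y and +y sides) span the full width; the two side walls fit between them.


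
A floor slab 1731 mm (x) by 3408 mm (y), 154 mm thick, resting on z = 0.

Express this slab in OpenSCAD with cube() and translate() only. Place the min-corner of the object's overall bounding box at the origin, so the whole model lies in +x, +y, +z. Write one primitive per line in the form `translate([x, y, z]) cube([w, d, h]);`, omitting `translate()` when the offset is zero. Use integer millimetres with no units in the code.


cube([1731, 3408, 154]);


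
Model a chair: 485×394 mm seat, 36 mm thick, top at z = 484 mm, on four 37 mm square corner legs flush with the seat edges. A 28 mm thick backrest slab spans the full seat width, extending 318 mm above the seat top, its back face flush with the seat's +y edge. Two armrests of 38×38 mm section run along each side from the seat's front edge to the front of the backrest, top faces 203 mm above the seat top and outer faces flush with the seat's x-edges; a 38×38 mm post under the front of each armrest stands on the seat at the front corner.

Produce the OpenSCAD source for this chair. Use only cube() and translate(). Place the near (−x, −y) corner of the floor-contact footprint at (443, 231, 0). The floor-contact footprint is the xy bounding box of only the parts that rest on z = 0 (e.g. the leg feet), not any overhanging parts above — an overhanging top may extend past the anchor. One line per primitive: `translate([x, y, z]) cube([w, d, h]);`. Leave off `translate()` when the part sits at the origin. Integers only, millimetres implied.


// leg_h = 484 - 36 = 448
// arm post h = 203 - 38 = 165
translate([443, 231, 448]) cube([485, 394, 36]);
translate([443, 231, 0]) cube([37, 37, 448]);
translate([891, 231, 0]) cube([37, 37, 448]);
translate([443, 588, 0]) cube([37, 37, 448]);
translate([891, 588, 0]) cube([37, 37, 448]);
translate([443, 597, 484]) cube([485, 28, 318]);
translate([443, 231, 649]) cube([38, 366, 38]);
translate([890, 231, 649]) cube([38, 366, 38]);
translate([443, 231, 484]) cube([38, 38, 165]);
translate([890, 231, 484]) cube([38, 38, 165]);


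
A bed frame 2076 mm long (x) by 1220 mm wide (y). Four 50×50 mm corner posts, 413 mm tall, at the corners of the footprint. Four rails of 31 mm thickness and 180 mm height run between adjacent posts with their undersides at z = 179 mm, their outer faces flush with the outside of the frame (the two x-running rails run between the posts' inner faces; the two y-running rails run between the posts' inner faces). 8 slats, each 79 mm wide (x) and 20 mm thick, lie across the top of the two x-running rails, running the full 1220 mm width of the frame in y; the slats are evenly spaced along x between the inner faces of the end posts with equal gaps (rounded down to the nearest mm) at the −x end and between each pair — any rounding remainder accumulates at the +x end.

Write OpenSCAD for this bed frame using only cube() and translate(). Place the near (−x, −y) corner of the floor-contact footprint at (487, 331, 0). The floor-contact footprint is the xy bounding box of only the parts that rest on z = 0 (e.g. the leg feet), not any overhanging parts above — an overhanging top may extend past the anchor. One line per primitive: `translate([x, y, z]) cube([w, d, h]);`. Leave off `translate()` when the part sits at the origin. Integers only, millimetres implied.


translate([487, 331, 0]) cube([50, 50, 413]);
translate([487, 1501, 0]) cube([50, 50, 413]);
translate([2513, 331, 0]) cube([50, 50, 413]);
translate([2513, 1501, 0]) cube([50, 50, 413]);
translate([537, 331, 179]) cube([1976, 31, 180]);
translate([537, 1520, 179]) cube([1976, 31, 180]);
translate([487, 381, 179]) cube([31, 1120, 180]);
translate([2532, 381, 179]) cube([31, 1120, 180]);
translate([686, 331, 359]) cube([79, 1220, 20]);
translate([914, 331, 359]) cube([79, 1220, 20]);
translate([1142, 331, 359]) cube([79, 1220, 20]);
translate([1370, 331, 359]) cube([79, 1220, 20]);
translate([1598, 331, 359]) cube([79, 1220, 20]);
translate([1826, 331, 359]) cube([79, 1220, 20]);
translate([2054, 331, 359]) cube([79, 1220, 20]);
translate([2282, 331, 359]) cube([79, 1220, 20]);


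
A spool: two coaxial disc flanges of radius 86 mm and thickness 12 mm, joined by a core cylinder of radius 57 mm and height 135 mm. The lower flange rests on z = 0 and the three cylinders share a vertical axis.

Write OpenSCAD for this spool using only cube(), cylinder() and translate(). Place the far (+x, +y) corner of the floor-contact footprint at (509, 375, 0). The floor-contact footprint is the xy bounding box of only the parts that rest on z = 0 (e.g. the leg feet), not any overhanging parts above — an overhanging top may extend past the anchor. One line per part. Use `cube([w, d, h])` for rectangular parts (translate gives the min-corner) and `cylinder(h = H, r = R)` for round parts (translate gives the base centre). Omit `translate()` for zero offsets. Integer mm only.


translate([423, 289, 0]) cylinder(h = 12, r = 86);
translate([423, 289, 12]) cylinder(h = 135, r = 57);
translate([423, 289, 147]) cylinder(h = 12, r = 86);


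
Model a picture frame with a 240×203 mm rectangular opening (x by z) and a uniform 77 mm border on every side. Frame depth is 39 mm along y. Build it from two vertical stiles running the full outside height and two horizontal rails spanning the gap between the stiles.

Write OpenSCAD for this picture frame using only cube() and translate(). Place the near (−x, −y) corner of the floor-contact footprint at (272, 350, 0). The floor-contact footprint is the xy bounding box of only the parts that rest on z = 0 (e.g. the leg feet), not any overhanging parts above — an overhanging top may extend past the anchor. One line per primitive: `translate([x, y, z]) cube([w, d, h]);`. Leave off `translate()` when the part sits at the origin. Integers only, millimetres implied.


translate([272, 350, 0]) cube([77, 39, 357]);
translate([589, 350, 0]) cube([77, 39, 357]);
translate([349, 350, 0]) cube([240, 39, 77]);
translate([349, 350, 280]) cube([240, 39, 77]);


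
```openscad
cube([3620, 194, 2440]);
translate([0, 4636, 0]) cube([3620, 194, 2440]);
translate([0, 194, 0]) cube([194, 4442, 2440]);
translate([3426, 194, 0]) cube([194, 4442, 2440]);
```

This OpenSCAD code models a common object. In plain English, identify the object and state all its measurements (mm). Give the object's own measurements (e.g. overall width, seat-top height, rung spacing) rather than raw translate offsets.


The wall frame of a small rectangular building: four walls, each 2440 mm tall and 194 mm thick, enclosing a footprint 3620 mm (x) by 4830 mm (y) outside-to-outside, with no floor or roof. The front and back walls (the −y and +y sides) span the full width; the two side walls fit between them.


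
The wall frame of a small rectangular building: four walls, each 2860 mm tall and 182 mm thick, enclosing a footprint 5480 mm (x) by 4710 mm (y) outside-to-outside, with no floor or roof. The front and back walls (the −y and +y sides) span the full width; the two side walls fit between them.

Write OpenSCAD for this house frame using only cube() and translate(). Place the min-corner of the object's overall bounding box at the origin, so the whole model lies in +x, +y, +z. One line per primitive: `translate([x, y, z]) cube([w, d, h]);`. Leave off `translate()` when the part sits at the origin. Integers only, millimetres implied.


cube([5480, 182, 2860]);
translate([0, 4528, 0]) cube([5480, 182, 2860]);
translate([0, 182, 0]) cube([182, 4346, 2860]);
translate([5298, 182, 0]) cube([182, 4346, 2860]);


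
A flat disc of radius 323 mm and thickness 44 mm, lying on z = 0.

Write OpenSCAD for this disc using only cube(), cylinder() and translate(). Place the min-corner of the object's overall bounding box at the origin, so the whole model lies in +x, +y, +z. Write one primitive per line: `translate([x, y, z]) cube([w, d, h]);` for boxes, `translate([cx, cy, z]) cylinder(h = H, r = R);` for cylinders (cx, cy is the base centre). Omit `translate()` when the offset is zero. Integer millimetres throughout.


translate([323, 323, 0]) cylinder(h = 44, r = 323);
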